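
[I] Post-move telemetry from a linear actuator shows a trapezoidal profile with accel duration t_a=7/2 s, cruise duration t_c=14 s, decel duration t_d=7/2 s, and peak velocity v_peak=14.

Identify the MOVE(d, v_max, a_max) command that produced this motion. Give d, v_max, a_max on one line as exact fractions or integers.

d=245 v_max=14 a_max=4

a_max = 14/(7/2) = 4
d_a = ½·14·7/2 = 49/2; d_c = 14·14 = 196
d = 2·49/2 + 196 = 245
t_c = 14 > 0 ⇒ limit active, v_max = 14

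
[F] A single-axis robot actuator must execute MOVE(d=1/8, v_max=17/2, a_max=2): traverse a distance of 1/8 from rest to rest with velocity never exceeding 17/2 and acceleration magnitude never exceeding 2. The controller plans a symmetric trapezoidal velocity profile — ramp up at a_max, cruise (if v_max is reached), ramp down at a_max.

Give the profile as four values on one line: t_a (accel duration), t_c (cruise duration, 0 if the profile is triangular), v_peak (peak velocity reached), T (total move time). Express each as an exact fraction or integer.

v_max²/a_max = (17/2)²/2 = 289/8
1/8 < 289/8 so t_c = 0
v_peak = √(1/8·2) = √(1/4) = 1/2
t_a = (1/2)/2 = 1/4; t_c = 0
T = 2·1/4 = 1/2

t_a=1/4 t_c=0 v_peak=1/2 T=1/2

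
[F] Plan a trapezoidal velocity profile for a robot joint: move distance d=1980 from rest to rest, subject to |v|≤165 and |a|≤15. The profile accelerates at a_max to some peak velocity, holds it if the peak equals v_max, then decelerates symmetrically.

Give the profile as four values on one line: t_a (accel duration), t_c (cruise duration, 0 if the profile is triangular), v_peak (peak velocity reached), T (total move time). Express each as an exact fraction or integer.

vₘ²/aₘ = 165²/15 = 1815
1980 ≥ 1815 ⇒ cruise phase
t_a = 165/15 = 11; v_peak = 165
d_cruise = 1980 − 1815 = 165; t_c = 165/165 = 1
T = 2·11 + 1 = 23

t_a=11 t_c=1 v_peak=165 T=23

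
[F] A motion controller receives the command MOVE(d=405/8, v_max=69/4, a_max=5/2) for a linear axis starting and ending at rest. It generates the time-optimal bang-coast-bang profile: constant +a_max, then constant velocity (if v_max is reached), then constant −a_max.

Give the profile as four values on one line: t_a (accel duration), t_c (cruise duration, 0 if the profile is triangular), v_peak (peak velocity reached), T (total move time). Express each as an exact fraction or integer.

t_a=9/2 t_c=0 v_peak=45/4 T=9

v_max²/a_max = (69/4)²/(5/2) = 4761/40
405/8 < 4761/40 → triangular
v_peak = √(405/8·5/2) = √(2025/16) = 45/4
t_a = (45/4)/(5/2) = 9/2; t_c = 0
T = 2·9/2 = 9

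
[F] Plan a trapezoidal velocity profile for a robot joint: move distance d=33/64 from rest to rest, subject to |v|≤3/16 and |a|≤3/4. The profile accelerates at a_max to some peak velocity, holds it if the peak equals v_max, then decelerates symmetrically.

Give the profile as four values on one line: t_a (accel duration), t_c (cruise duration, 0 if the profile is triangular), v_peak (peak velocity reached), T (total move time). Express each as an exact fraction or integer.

v_max²/a_max = (3/16)²/(3/4) = 3/64
33/64 ≥ 3/64 → trapezoidal
t_a = (3/16)/(3/4) = 1/4; v_peak = 3/16
d_cruise = 33/64 − 3/64 = 15/32; t_c = (15/32)/(3/16) = 5/2
T = 2·1/4 + 5/2 = 3

t_a=1/4 t_c=5/2 v_peak=3/16 T=3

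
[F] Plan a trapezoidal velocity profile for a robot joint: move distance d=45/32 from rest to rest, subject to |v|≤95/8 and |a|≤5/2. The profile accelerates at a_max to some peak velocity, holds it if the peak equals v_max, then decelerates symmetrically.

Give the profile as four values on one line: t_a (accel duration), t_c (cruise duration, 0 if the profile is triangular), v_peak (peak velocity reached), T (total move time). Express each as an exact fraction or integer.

vₘ²/aₘ = (95/8)²/(5/2) = 1805/32
45/32 < 1805/32 so t_c = 0
v_peak = √(45/32·5/2) = √(225/64) = 15/8
t_a = (15/8)/(5/2) = 3/4; t_c = 0
T = 2·3/4 = 3/2

t_a=3/4 t_c=0 v_peak=15/8 T=3/2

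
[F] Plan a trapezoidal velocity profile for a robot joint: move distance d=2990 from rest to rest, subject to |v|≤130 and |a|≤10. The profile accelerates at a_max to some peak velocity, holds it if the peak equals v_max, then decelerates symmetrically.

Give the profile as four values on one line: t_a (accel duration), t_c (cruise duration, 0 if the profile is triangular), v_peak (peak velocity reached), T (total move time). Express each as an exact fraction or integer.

vₘ²/aₘ = 130²/10 = 1690
2990 ≥ 1690 ⇒ cruise phase
t_a = 130/10 = 13; v_peak = 130
d_cruise = 2990 − 1690 = 1300; t_c = 1300/130 = 10
T = 2·13 + 10 = 36

t_a=13 t_c=10 v_peak=130 T=36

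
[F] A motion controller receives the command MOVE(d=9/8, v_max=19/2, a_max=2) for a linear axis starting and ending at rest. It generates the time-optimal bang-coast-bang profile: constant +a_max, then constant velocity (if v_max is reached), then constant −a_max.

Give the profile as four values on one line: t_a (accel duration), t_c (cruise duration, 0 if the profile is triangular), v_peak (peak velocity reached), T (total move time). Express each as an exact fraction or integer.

t_a=3/4 t_c=0 v_peak=3/2 T=3/2

v_max²/a_max = (19/2)²/2 = 361/8
9/8 < 361/8 → triangular
v_peak = √(9/8·2) = √(9/4) = 3/2
t_a = (3/2)/2 = 3/4; t_c = 0
T = 2·3/4 = 3/2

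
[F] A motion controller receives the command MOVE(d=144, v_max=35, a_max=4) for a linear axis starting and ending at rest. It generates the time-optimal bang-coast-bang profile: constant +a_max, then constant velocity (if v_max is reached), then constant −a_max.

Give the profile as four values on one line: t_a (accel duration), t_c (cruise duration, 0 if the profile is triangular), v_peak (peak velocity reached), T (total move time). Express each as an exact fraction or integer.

v_max²/a_max = 35²/4 = 1225/4
144 < 1225/4 ⇒ no cruise
v_peak = √(144·4) = √576 = 24
t_a = 24/4 = 6; t_c = 0
T = 2·6 = 12

t_a=6 t_c=0 v_peak=24 T=12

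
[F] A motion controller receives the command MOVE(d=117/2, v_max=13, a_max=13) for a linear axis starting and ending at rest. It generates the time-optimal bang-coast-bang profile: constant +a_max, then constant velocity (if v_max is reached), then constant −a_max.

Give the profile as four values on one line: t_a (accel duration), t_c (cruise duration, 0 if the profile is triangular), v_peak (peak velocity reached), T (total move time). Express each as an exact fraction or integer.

t_a=1 t_c=7/2 v_peak=13 T=11/2

(v_max)²/a_max = 13²/13 = 13
117/2 ≥ 13 so v_max reached
t_a = 13/13 = 1; v_peak = 13
d_cruise = 117/2 − 13 = 91/2; t_c = (91/2)/13 = 7/2
T = 2·1 + 7/2 = 11/2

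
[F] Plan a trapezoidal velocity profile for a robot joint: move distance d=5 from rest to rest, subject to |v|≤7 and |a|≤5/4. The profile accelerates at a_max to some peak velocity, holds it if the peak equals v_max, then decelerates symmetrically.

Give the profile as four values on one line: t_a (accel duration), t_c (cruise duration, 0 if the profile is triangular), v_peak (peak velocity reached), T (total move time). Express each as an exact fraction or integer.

vₘ²/aₘ = 7²/(5/4) = 196/5
5 < 196/5 ⇒ no cruise
v_peak = √(5·5/4) = √(25/4) = 5/2
t_a = (5/2)/(5/4) = 2; t_c = 0
T = 2·2 = 4

t_a=2 t_c=0 v_peak=5/2 T=4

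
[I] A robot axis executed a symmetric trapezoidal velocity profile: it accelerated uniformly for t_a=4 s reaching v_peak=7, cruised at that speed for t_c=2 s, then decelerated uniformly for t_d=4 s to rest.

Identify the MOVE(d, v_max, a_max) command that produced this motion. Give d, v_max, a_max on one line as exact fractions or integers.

d=42 v_max=7 a_max=7/4

a_max = 7/4
d_a = ½·7·4 = 14; d_c = 7·2 = 14
d = 2·14 + 14 = 42
t_c = 2 > 0 ⇒ limit active, v_max = 7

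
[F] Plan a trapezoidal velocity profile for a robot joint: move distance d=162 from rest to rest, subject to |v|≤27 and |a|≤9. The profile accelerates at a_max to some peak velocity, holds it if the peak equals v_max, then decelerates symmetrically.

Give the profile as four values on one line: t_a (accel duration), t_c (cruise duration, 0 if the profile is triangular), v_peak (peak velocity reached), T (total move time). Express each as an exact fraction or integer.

t_a=3 t_c=3 v_peak=27 T=9

v_max²/a_max = 27²/9 = 81
162 ≥ 81 ⇒ cruise phase
t_a = 27/9 = 3; v_peak = 27
d_cruise = 162 − 81 = 81; t_c = 81/27 = 3
T = 2·3 + 3 = 9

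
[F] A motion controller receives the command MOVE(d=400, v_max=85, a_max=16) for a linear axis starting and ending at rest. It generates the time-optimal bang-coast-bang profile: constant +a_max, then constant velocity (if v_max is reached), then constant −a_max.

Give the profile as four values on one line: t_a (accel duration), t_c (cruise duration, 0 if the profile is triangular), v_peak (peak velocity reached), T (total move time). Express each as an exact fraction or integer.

(v_max)²/a_max = 85²/16 = 7225/16
400 < 7225/16 → triangular
v_peak = √(400·16) = √6400 = 80
t_a = 80/16 = 5; t_c = 0
T = 2·5 = 10

t_a=5 t_c=0 v_peak=80 T=10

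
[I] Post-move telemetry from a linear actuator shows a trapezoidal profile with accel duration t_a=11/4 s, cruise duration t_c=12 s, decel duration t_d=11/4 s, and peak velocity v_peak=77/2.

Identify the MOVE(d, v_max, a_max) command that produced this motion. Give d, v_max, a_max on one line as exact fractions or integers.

d=4543/8 v_max=77/2 a_max=14

a_max = (77/2)/(11/4) = 14
d_a = ½·77/2·11/4 = 847/16; d_c = 77/2·12 = 462
d = 2·847/16 + 462 = 4543/8
t_c = 12 > 0 ⇒ limit active, v_max = 77/2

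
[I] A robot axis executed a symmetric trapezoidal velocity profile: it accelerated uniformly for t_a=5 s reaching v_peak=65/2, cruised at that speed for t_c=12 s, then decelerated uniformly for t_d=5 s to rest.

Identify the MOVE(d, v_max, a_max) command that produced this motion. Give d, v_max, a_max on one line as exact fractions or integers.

a_max = (65/2)/5 = 13/2
d_a = ½·65/2·5 = 325/4; d_c = 65/2·12 = 390
d = 2·325/4 + 390 = 1105/2
t_c = 12 > 0 → v_max = v_peak = 65/2

d=1105/2 v_max=65/2 a_max=13/2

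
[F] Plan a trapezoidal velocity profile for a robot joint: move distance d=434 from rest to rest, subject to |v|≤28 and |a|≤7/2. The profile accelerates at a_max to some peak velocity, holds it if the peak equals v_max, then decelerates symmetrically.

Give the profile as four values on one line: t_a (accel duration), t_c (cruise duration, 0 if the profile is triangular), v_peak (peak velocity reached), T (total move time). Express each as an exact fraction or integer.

(v_max)²/a_max = 28²/(7/2) = 224
434 ≥ 224 → trapezoidal
t_a = 28/(7/2) = 8; v_peak = 28
d_cruise = 434 − 224 = 210; t_c = 210/28 = 15/2
T = 2·8 + 15/2 = 47/2

t_a=8 t_c=15/2 v_peak=28 T=47/2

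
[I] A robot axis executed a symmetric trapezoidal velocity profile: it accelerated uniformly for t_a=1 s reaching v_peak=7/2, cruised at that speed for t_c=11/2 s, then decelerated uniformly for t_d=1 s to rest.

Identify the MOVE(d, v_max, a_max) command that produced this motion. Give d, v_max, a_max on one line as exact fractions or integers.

d=91/4 v_max=7/2 a_max=7/2

a_max = (7/2)/1 = 7/2
d_a = ½·7/2·1 = 7/4; d_c = 7/2·11/2 = 77/4
d = 2·7/4 + 77/4 = 91/4
t_c = 11/2 > 0 so v_max = 7/2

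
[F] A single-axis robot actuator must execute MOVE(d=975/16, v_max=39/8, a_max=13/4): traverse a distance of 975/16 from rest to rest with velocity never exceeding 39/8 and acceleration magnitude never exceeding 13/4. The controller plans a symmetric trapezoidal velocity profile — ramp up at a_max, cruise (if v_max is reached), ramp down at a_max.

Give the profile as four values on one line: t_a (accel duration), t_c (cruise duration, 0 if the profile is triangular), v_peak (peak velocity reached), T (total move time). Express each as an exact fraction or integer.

t_a=3/2 t_c=11 v_peak=39/8 T=14

vₘ²/aₘ = (39/8)²/(13/4) = 117/16
975/16 ≥ 117/16 ⇒ cruise phase
t_a = (39/8)/(13/4) = 3/2; v_peak = 39/8
d_cruise = 975/16 − 117/16 = 429/8; t_c = (429/8)/(39/8) = 11
T = 2·3/2 + 11 = 14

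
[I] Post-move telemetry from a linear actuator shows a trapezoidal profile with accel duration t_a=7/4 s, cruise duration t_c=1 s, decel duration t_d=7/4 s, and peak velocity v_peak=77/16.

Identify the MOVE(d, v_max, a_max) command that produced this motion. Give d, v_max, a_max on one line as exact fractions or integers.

a_max = (77/16)/(7/4) = 11/4
d_a = ½·77/16·7/4 = 539/128; d_c = 77/16·1 = 77/16
d = 2·539/128 + 77/16 = 847/64
t_c = 1 > 0 so v_max = 77/16

d=847/64 v_max=77/16 a_max=11/4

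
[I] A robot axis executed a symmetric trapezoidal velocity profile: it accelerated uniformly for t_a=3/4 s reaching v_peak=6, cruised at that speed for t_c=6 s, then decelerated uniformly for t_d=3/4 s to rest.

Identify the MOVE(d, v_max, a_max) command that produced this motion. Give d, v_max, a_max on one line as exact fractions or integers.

d=81/2 v_max=6 a_max=8

a_max = 6/(3/4) = 8
d_a = ½·6·3/4 = 9/4; d_c = 6·6 = 36
d = 2·9/4 + 36 = 81/2
t_c = 6 > 0 so v_max = 6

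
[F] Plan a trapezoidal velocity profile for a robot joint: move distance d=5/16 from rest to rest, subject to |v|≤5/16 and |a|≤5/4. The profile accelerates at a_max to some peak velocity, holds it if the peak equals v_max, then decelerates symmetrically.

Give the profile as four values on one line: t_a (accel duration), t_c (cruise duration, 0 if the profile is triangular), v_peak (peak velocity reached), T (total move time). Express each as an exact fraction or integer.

t_a=1/4 t_c=3/4 v_peak=5/16 T=5/4

vₘ²/aₘ = (5/16)²/(5/4) = 5/64
5/16 ≥ 5/64 so v_max reached
t_a = (5/16)/(5/4) = 1/4; v_peak = 5/16
d_cruise = 5/16 − 5/64 = 15/64; t_c = (15/64)/(5/16) = 3/4
T = 2·1/4 + 3/4 = 5/4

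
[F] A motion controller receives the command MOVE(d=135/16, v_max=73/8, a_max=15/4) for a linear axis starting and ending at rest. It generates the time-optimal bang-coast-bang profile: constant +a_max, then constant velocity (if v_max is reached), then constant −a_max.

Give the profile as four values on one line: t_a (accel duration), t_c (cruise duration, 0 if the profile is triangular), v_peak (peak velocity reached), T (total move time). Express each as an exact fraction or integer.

(v_max)²/a_max = (73/8)²/(15/4) = 5329/240
135/16 < 5329/240 → triangular
v_peak = √(135/16·15/4) = √(2025/64) = 45/8
t_a = (45/8)/(15/4) = 3/2; t_c = 0
T = 2·3/2 = 3

t_a=3/2 t_c=0 v_peak=45/8 T=3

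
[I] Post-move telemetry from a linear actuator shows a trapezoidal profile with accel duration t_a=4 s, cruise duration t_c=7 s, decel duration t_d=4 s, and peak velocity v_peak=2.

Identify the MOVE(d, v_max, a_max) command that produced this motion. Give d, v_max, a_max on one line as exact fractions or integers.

d=22 v_max=2 a_max=1/2

a_max = 2/4 = 1/2
d_a = ½·2·4 = 4; d_c = 2·7 = 14
d = 2·4 + 14 = 22
t_c = 7 > 0 → v_max = v_peak = 2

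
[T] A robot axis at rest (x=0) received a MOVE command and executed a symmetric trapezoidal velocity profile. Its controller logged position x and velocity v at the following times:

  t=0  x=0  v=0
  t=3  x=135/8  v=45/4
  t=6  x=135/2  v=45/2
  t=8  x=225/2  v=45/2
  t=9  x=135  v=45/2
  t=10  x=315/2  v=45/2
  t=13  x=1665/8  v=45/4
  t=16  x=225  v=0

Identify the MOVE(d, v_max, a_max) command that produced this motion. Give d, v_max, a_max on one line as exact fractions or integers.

final state: t=16, x=225, v=0 → d = 225
a_max = (45/4−0)/(3−0) = 15/4
max v = 45/2 over t∈[6,10] → v_max = 45/2
check: 45/2·(6+4) = 225 ✓

d=225 v_max=45/2 a_max=15/4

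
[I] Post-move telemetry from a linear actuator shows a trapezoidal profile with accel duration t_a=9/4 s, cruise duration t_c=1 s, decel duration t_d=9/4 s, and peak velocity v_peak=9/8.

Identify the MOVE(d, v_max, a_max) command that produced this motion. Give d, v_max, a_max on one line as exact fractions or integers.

d=117/32 v_max=9/8 a_max=1/2

a_max = (9/8)/(9/4) = 1/2
d_a = ½·9/8·9/4 = 81/64; d_c = 9/8·1 = 9/8
d = 2·81/64 + 9/8 = 117/32
t_c = 1 > 0 → v_max = v_peak = 9/8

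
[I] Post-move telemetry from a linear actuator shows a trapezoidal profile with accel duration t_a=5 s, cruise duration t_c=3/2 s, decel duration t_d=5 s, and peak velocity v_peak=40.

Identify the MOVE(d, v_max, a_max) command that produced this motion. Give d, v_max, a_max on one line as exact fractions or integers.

d=260 v_max=40 a_max=8

a_max = 40/5 = 8
d_a = ½·40·5 = 100; d_c = 40·3/2 = 60
d = 2·100 + 60 = 260
t_c = 3/2 > 0 so v_max = 40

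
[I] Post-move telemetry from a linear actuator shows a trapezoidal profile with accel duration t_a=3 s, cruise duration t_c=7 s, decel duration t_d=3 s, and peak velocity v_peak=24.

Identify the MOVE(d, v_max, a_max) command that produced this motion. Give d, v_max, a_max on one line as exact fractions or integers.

a_max = 24/3 = 8
d_a = ½·24·3 = 36; d_c = 24·7 = 168
d = 2·36 + 168 = 240
t_c = 7 > 0 → v_max = v_peak = 24

d=240 v_max=24 a_max=8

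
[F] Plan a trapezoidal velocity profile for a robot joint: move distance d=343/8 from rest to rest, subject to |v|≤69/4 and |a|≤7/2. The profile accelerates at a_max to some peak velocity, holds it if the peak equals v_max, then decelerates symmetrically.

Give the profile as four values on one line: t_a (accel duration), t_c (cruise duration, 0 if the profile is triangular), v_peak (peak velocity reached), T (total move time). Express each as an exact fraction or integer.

v_max²/a_max = (69/4)²/(7/2) = 4761/56
343/8 < 4761/56 ⇒ no cruise
v_peak = √(343/8·7/2) = √(2401/16) = 49/4
t_a = (49/4)/(7/2) = 7/2; t_c = 0
T = 2·7/2 = 7

t_a=7/2 t_c=0 v_peak=49/4 T=7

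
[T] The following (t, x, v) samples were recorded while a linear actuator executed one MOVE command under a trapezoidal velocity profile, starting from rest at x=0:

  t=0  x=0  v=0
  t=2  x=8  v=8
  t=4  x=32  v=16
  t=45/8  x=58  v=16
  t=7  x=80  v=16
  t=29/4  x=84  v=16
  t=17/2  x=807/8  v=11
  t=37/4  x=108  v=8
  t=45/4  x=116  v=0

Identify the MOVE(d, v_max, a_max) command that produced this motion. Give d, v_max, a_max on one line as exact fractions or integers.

d=116 v_max=16 a_max=4

final state: t=45/4, x=116, v=0 → d = 116
a_max = (8−0)/(2−0) = 4
max v = 16 over t∈[4,29/4] → v_max = 16
check: 16·(4+13/4) = 116 ✓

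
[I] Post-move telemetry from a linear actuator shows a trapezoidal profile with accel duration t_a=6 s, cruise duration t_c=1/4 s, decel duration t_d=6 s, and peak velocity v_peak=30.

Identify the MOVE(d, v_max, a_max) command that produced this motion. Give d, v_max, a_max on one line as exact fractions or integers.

d=375/2 v_max=30 a_max=5

a_max = 30/6 = 5
d_a = ½·30·6 = 90; d_c = 30·1/4 = 15/2
d = 2·90 + 15/2 = 375/2
t_c = 1/4 > 0 → v_max = v_peak = 30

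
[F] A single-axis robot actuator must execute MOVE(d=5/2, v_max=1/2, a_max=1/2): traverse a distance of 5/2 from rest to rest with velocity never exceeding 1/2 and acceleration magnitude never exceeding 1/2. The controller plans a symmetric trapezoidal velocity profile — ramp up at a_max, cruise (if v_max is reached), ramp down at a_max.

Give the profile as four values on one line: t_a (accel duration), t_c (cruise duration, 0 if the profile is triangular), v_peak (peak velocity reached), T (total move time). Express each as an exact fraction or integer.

t_a=1 t_c=4 v_peak=1/2 T=6

v_max²/a_max = (1/2)²/(1/2) = 1/2
5/2 ≥ 1/2 → trapezoidal
t_a = (1/2)/(1/2) = 1; v_peak = 1/2
d_cruise = 5/2 − 1/2 = 2; t_c = 2/(1/2) = 4
T = 2·1 + 4 = 6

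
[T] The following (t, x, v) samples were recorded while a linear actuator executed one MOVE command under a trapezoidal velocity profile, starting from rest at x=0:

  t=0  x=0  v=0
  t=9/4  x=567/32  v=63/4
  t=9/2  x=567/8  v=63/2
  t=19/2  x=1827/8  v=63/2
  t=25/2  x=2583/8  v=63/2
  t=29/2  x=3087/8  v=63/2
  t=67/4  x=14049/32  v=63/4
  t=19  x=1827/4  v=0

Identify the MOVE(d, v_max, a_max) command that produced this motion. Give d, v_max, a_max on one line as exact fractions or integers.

d=1827/4 v_max=63/2 a_max=7

final state: t=19, x=1827/4, v=0 → d = 1827/4
a_max = (63/4−0)/(9/4−0) = 7
max v = 63/2 over t∈[9/2,29/2] → v_max = 63/2
check: 63/2·(9/2+10) = 1827/4 ✓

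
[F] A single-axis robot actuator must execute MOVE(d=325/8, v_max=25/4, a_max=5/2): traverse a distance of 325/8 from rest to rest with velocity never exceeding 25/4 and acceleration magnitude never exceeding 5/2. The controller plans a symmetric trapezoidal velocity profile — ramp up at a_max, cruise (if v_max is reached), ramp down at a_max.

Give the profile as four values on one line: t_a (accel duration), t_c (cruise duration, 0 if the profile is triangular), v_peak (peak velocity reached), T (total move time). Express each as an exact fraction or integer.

(v_max)²/a_max = (25/4)²/(5/2) = 125/8
325/8 ≥ 125/8 → trapezoidal
t_a = (25/4)/(5/2) = 5/2; v_peak = 25/4
d_cruise = 325/8 − 125/8 = 25; t_c = 25/(25/4) = 4
T = 2·5/2 + 4 = 9

t_a=5/2 t_c=4 v_peak=25/4 T=9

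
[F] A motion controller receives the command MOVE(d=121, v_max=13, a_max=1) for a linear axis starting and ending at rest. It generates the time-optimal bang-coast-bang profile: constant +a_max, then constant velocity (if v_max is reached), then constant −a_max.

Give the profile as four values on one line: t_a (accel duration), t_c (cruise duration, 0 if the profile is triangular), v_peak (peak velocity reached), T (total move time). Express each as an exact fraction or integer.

v_max²/a_max = 13²/1 = 169
121 < 169 → triangular
v_peak = √(121·1) = √121 = 11
t_a = 11/1 = 11; t_c = 0
T = 2·11 = 22

t_a=11 t_c=0 v_peak=11 T=22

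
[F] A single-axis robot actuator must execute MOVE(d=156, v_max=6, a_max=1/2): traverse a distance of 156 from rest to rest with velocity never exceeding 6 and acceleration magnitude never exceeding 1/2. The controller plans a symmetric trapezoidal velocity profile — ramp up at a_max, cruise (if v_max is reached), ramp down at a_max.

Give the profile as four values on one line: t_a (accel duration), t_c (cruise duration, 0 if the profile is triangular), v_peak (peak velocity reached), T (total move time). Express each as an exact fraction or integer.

v_max²/a_max = 6²/(1/2) = 72
156 ≥ 72 ⇒ cruise phase
t_a = 6/(1/2) = 12; v_peak = 6
d_cruise = 156 − 72 = 84; t_c = 84/6 = 14
T = 2·12 + 14 = 38

t_a=12 t_c=14 v_peak=6 T=38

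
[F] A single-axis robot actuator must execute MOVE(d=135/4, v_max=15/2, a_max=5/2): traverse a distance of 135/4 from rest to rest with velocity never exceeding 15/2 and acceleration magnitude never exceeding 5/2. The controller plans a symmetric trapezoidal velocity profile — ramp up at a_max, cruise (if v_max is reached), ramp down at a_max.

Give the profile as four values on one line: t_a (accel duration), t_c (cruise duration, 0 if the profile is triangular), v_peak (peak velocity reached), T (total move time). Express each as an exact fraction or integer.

vₘ²/aₘ = (15/2)²/(5/2) = 45/2
135/4 ≥ 45/2 so v_max reached
t_a = (15/2)/(5/2) = 3; v_peak = 15/2
d_cruise = 135/4 − 45/2 = 45/4; t_c = (45/4)/(15/2) = 3/2
T = 2·3 + 3/2 = 15/2

t_a=3 t_c=3/2 v_peak=15/2 T=15/2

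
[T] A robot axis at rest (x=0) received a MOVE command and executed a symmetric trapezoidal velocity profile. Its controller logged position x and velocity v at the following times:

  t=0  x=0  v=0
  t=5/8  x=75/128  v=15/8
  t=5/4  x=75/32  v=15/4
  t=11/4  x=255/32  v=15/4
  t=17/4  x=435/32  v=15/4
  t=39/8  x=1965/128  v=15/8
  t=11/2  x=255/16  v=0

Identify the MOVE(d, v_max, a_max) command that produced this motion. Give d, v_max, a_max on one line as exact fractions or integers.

d=255/16 v_max=15/4 a_max=3

final state: t=11/2, x=255/16, v=0 → d = 255/16
a_max = (15/8−0)/(5/8−0) = 3
max v = 15/4 over t∈[5/4,17/4] → v_max = 15/4
check: 15/4·(5/4+3) = 255/16 ✓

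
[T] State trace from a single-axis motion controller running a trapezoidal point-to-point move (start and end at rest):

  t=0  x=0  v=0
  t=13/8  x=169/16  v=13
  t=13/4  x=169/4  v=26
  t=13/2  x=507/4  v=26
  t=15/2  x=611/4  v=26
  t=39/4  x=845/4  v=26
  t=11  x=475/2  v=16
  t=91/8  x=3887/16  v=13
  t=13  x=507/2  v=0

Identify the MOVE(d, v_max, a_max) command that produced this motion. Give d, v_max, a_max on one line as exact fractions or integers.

final state: t=13, x=507/2, v=0 → d = 507/2
a_max = (13−0)/(13/8−0) = 8
max v = 26 over t∈[13/4,39/4] → v_max = 26
check: 26·(13/4+13/2) = 507/2 ✓

d=507/2 v_max=26 a_max=8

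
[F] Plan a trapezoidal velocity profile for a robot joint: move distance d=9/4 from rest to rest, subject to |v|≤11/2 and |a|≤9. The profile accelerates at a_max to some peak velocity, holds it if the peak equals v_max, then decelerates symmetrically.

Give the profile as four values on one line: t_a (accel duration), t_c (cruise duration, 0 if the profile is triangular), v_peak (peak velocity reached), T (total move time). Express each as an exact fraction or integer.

vₘ²/aₘ = (11/2)²/9 = 121/36
9/4 < 121/36 so t_c = 0
v_peak = √(9/4·9) = √(81/4) = 9/2
t_a = (9/2)/9 = 1/2; t_c = 0
T = 2·1/2 = 1

t_a=1/2 t_c=0 v_peak=9/2 T=1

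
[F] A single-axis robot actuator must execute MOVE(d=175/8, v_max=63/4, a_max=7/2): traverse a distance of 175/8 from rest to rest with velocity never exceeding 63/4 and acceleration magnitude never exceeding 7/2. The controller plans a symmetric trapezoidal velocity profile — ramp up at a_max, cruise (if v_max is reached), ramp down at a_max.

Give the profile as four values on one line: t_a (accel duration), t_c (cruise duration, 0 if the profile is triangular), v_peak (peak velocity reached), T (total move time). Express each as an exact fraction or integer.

t_a=5/2 t_c=0 v_peak=35/4 T=5

v_max²/a_max = (63/4)²/(7/2) = 567/8
175/8 < 567/8 ⇒ no cruise
v_peak = √(175/8·7/2) = √(1225/16) = 35/4
t_a = (35/4)/(7/2) = 5/2; t_c = 0
T = 2·5/2 = 5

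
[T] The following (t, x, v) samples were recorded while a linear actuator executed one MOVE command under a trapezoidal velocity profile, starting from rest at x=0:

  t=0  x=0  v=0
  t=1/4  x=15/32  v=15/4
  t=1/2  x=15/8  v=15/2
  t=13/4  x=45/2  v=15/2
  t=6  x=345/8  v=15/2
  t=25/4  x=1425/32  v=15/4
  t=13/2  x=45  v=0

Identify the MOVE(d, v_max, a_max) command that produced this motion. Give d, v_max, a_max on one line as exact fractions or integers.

final state: t=13/2, x=45, v=0 → d = 45
a_max = (15/4−0)/(1/4−0) = 15
max v = 15/2 over t∈[1/2,6] → v_max = 15/2
check: 15/2·(1/2+11/2) = 45 ✓

d=45 v_max=15/2 a_max=15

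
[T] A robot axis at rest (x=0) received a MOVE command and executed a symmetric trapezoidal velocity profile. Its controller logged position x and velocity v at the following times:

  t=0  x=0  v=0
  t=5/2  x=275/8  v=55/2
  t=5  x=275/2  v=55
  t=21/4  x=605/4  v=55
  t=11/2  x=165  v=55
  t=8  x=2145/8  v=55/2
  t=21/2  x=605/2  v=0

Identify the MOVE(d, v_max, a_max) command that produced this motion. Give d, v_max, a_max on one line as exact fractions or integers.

final state: t=21/2, x=605/2, v=0 → d = 605/2
a_max = (55/2−0)/(5/2−0) = 11
max v = 55 over t∈[5,11/2] → v_max = 55
check: 55·(5+1/2) = 605/2 ✓

d=605/2 v_max=55 a_max=11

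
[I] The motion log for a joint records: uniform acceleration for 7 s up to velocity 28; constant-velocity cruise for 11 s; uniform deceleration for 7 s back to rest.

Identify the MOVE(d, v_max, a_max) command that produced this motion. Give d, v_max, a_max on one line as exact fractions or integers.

d=504 v_max=28 a_max=4

a_max = 28/7 = 4
d_a = ½·28·7 = 98; d_c = 28·11 = 308
d = 2·98 + 308 = 504
t_c = 11 > 0 ⇒ limit active, v_max = 28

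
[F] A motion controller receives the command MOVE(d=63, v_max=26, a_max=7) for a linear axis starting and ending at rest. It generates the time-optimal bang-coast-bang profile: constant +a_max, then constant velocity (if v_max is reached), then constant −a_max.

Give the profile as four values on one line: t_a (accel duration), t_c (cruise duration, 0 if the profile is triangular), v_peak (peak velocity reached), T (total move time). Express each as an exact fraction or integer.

vₘ²/aₘ = 26²/7 = 676/7
63 < 676/7 so t_c = 0
v_peak = √(63·7) = √441 = 21
t_a = 21/7 = 3; t_c = 0
T = 2·3 = 6

t_a=3 t_c=0 v_peak=21 T=6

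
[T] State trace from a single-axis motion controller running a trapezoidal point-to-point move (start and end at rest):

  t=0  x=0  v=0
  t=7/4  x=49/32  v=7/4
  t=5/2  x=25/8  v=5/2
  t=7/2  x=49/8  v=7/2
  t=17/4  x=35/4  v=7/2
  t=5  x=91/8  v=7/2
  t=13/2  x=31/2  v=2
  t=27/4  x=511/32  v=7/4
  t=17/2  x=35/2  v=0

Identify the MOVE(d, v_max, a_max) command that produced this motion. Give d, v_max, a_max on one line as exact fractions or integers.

final state: t=17/2, x=35/2, v=0 → d = 35/2
a_max = (7/4−0)/(7/4−0) = 1
max v = 7/2 over t∈[7/2,5] → v_max = 7/2
check: 7/2·(7/2+3/2) = 35/2 ✓

d=35/2 v_max=7/2 a_max=1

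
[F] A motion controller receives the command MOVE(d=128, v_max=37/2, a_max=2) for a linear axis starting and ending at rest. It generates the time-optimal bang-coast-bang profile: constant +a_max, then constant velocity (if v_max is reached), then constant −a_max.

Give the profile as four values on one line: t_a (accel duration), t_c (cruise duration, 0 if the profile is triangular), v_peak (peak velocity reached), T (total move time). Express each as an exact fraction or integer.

t_a=8 t_c=0 v_peak=16 T=16

vₘ²/aₘ = (37/2)²/2 = 1369/8
128 < 1369/8 so t_c = 0
v_peak = √(128·2) = √256 = 16
t_a = 16/2 = 8; t_c = 0
T = 2·8 = 16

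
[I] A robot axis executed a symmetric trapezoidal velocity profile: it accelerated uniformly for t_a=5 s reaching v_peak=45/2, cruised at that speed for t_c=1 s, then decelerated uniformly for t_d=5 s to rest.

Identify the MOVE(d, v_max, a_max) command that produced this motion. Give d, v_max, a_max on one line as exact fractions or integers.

d=135 v_max=45/2 a_max=9/2

a_max = (45/2)/5 = 9/2
d_a = ½·45/2·5 = 225/4; d_c = 45/2·1 = 45/2
d = 2·225/4 + 45/2 = 135
t_c = 1 > 0 → v_max = v_peak = 45/2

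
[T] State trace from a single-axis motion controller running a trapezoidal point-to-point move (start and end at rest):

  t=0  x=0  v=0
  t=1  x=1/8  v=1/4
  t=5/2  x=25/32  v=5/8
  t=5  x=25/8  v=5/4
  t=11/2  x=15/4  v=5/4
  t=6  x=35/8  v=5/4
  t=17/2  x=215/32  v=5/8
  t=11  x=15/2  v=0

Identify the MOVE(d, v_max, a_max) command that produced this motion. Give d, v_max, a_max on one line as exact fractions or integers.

final state: t=11, x=15/2, v=0 → d = 15/2
a_max = (1/4−0)/(1−0) = 1/4
max v = 5/4 over t∈[5,6] → v_max = 5/4
check: 5/4·(5+1) = 15/2 ✓

d=15/2 v_max=5/4 a_max=1/4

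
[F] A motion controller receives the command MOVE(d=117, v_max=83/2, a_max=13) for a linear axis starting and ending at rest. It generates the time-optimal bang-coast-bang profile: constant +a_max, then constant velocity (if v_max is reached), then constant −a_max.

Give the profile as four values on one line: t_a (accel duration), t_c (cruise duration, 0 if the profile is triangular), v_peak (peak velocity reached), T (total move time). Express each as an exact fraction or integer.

vₘ²/aₘ = (83/2)²/13 = 6889/52
117 < 6889/52 so t_c = 0
v_peak = √(117·13) = √1521 = 39
t_a = 39/13 = 3; t_c = 0
T = 2·3 = 6

t_a=3 t_c=0 v_peak=39 T=6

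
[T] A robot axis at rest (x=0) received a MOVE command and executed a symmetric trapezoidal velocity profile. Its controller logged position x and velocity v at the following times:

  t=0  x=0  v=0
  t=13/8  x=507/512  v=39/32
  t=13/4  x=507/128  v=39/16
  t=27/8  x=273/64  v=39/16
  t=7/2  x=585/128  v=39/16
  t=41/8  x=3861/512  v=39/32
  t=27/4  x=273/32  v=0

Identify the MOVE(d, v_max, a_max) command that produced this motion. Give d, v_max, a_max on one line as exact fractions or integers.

final state: t=27/4, x=273/32, v=0 → d = 273/32
a_max = (39/32−0)/(13/8−0) = 3/4
max v = 39/16 over t∈[13/4,7/2] → v_max = 39/16
check: 39/16·(13/4+1/4) = 273/32 ✓

d=273/32 v_max=39/16 a_max=3/4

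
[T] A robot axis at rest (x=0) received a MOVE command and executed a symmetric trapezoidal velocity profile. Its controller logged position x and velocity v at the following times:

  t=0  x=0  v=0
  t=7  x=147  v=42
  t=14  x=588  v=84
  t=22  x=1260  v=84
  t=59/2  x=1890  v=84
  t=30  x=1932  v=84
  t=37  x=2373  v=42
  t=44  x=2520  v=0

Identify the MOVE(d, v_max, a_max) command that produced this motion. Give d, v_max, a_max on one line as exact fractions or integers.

d=2520 v_max=84 a_max=6

final state: t=44, x=2520, v=0 → d = 2520
a_max = (42−0)/(7−0) = 6
max v = 84 over t∈[14,30] → v_max = 84
check: 84·(14+16) = 2520 ✓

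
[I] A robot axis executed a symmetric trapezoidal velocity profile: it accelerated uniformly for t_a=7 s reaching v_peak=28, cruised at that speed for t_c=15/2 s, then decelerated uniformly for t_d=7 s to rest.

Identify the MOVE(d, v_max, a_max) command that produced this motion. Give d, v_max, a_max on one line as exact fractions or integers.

a_max = 28/7 = 4
d_a = ½·28·7 = 98; d_c = 28·15/2 = 210
d = 2·98 + 210 = 406
t_c = 15/2 > 0 → v_max = v_peak = 28

d=406 v_max=28 a_max=4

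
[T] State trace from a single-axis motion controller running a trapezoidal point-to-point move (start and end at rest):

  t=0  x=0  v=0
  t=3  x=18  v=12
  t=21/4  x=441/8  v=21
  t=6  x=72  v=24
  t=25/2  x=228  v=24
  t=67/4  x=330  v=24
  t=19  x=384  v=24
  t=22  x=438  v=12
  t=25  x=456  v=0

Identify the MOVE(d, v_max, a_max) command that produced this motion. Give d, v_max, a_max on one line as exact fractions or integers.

d=456 v_max=24 a_max=4

final state: t=25, x=456, v=0 → d = 456
a_max = (12−0)/(3−0) = 4
max v = 24 over t∈[6,19] → v_max = 24
check: 24·(6+13) = 456 ✓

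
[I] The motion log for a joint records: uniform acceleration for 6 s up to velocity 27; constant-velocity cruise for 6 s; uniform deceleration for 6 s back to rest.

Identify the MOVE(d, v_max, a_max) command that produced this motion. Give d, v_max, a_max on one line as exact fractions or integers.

d=324 v_max=27 a_max=9/2

a_max = 27/6 = 9/2
d_a = ½·27·6 = 81; d_c = 27·6 = 162
d = 2·81 + 162 = 324
t_c = 6 > 0 → v_max = v_peak = 27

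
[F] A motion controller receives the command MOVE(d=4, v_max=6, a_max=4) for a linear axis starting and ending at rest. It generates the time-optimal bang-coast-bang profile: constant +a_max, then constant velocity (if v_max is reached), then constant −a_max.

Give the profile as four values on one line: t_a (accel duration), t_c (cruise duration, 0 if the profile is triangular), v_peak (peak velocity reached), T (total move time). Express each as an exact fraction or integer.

t_a=1 t_c=0 v_peak=4 T=2

v_max²/a_max = 6²/4 = 9
4 < 9 → triangular
v_peak = √(4·4) = √16 = 4
t_a = 4/4 = 1; t_c = 0
T = 2·1 = 2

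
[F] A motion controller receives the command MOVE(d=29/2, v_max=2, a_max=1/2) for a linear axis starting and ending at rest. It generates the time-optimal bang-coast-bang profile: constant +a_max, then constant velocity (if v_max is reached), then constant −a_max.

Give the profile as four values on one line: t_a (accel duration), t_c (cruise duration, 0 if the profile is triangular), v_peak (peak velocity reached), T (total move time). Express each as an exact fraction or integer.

t_a=4 t_c=13/4 v_peak=2 T=45/4

vₘ²/aₘ = 2²/(1/2) = 8
29/2 ≥ 8 so v_max reached
t_a = 2/(1/2) = 4; v_peak = 2
d_cruise = 29/2 − 8 = 13/2; t_c = (13/2)/2 = 13/4
T = 2·4 + 13/4 = 45/4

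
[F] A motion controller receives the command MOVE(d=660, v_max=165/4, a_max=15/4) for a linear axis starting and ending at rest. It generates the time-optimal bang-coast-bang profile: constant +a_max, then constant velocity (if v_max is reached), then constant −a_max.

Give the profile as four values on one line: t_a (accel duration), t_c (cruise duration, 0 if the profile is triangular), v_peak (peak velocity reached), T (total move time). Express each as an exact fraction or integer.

t_a=11 t_c=5 v_peak=165/4 T=27

(v_max)²/a_max = (165/4)²/(15/4) = 1815/4
660 ≥ 1815/4 ⇒ cruise phase
t_a = (165/4)/(15/4) = 11; v_peak = 165/4
d_cruise = 660 − 1815/4 = 825/4; t_c = (825/4)/(165/4) = 5
T = 2·11 + 5 = 27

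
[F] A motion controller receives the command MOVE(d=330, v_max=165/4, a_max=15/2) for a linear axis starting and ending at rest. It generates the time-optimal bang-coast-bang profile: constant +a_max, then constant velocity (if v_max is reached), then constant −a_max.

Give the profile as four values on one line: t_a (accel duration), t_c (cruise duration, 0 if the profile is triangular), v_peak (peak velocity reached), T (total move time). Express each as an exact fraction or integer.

t_a=11/2 t_c=5/2 v_peak=165/4 T=27/2

(v_max)²/a_max = (165/4)²/(15/2) = 1815/8
330 ≥ 1815/8 ⇒ cruise phase
t_a = (165/4)/(15/2) = 11/2; v_peak = 165/4
d_cruise = 330 − 1815/8 = 825/8; t_c = (825/8)/(165/4) = 5/2
T = 2·11/2 + 5/2 = 27/2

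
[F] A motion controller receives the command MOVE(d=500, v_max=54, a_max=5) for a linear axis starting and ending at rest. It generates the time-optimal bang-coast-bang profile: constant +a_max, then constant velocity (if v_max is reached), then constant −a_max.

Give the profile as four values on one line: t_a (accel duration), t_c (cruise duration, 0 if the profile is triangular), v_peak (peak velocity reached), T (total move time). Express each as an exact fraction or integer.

(v_max)²/a_max = 54²/5 = 2916/5
500 < 2916/5 so t_c = 0
v_peak = √(500·5) = √2500 = 50
t_a = 50/5 = 10; t_c = 0
T = 2·10 = 20

t_a=10 t_c=0 v_peak=50 T=20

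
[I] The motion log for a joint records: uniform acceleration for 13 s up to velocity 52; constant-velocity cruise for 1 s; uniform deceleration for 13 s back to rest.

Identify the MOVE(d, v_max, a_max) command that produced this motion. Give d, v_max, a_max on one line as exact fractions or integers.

d=728 v_max=52 a_max=4

a_max = 52/13 = 4
d_a = ½·52·13 = 338; d_c = 52·1 = 52
d = 2·338 + 52 = 728
t_c = 1 > 0 → v_max = v_peak = 52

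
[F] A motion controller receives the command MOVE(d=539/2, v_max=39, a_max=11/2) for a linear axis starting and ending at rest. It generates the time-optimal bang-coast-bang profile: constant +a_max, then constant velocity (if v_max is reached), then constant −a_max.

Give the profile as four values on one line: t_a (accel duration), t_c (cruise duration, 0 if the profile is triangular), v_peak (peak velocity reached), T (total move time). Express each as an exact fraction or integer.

t_a=7 t_c=0 v_peak=77/2 T=14

vₘ²/aₘ = 39²/(11/2) = 3042/11
539/2 < 3042/11 so t_c = 0
v_peak = √(539/2·11/2) = √(5929/4) = 77/2
t_a = (77/2)/(11/2) = 7; t_c = 0
T = 2·7 = 14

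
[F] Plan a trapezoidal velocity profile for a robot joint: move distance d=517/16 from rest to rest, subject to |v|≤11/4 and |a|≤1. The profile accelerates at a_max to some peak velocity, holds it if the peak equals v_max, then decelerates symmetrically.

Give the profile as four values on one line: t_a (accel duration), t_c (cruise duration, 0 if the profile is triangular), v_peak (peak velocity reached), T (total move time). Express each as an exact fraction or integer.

(v_max)²/a_max = (11/4)²/1 = 121/16
517/16 ≥ 121/16 → trapezoidal
t_a = (11/4)/1 = 11/4; v_peak = 11/4
d_cruise = 517/16 − 121/16 = 99/4; t_c = (99/4)/(11/4) = 9
T = 2·11/4 + 9 = 29/2

t_a=11/4 t_c=9 v_peak=11/4 T=29/2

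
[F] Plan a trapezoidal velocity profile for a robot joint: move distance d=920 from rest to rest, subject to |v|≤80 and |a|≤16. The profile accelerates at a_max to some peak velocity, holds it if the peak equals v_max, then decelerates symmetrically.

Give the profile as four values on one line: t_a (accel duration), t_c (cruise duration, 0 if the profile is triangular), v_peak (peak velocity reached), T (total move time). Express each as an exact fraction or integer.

vₘ²/aₘ = 80²/16 = 400
920 ≥ 400 ⇒ cruise phase
t_a = 80/16 = 5; v_peak = 80
d_cruise = 920 − 400 = 520; t_c = 520/80 = 13/2
T = 2·5 + 13/2 = 33/2

t_a=5 t_c=13/2 v_peak=80 T=33/2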